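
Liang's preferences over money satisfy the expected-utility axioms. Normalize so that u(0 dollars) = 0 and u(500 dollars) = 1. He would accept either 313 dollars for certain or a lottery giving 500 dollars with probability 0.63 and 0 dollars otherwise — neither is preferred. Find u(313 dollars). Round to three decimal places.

u(313 dollars) equals the lottery's expected utility: 0.63·1 + 0.37·0 = 0.63.

0.630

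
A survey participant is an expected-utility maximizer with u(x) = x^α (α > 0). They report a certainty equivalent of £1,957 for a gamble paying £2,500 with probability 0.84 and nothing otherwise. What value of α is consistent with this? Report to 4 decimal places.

α ≈ 0.7120

EU(lottery) = 0.84·2500^α + 0.16·0 = 0.84·2500^α.
Setting u(1957) equal to that: 1957^α = 0.84·2500^α ⇒ (1957/2500)^α = 0.84.
α = ln(0.84) / ln(1957/2500) = -0.1743534/-0.2448780 ≈ 0.7120.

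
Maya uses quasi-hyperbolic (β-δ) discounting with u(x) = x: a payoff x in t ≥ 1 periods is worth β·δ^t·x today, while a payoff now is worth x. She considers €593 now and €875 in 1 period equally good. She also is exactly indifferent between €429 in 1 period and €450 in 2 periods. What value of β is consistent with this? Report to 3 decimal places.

From the later pair, β·δ^1·429 = β·δ^2·450; dividing through, δ = 429/450 = 0.95333.
The first indifference: 593 = β·δ·875, so β = 593/(δ·875) = 593/(0.95333·875) ≈ 0.711.

β ≈ 0.711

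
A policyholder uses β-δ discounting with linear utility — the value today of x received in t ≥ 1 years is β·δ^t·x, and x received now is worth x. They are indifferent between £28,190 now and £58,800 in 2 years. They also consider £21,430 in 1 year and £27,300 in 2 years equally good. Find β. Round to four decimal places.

Both payoffs in the second observation are in the future, so β drops out: δ^1·21430 = δ^2·27300 ⇒ δ = 21430/27300 = 0.78498.
Substituting δ into 28190 = β·δ^2·58800: β = 28190/(36232.339) ≈ 0.7780.

β ≈ 0.7780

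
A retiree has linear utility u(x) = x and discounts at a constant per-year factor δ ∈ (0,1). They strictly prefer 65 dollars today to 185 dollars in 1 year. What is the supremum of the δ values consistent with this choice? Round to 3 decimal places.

Under u(x) = x this choice says 65 > δ·185.
So δ < 65/185 = 0.35135.

δ < 0.351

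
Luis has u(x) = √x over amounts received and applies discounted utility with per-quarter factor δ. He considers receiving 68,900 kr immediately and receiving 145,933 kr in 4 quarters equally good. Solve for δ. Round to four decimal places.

δ ≈ 0.9105

The payoff in 4 quarters is discounted by δ^4, so u(68900) = δ^4·u(145933) and δ^4 = u(68900)/u(145933).
Since u(x) = √x, δ^4 = √(68900/145933) = 0.68712.
Taking the 4th root: δ = 0.68712^(1/4) ≈ 0.9105.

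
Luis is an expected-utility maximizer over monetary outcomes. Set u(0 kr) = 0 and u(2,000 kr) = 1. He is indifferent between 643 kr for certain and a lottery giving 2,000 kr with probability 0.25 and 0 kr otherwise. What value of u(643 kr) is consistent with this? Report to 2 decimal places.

The indifference gives u(643 kr) = 0.25·u(2,000 kr) + 0.75·u(0 kr) = 0.25·1 + 0.75·0 = 0.25.

0.25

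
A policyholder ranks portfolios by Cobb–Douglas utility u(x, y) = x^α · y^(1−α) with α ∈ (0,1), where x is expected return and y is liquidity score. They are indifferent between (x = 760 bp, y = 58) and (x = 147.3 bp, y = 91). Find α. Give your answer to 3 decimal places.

Indifference: 760^α · 58^(1−α) = 147.3^α · 91^(1−α).
Rearrange to (760/147.3)^α = (91/58)^(1−α) and take logs: α·1.640847 = (1−α)·0.450416.
Thus α·(2.091263) = 0.450416, so α = 0.450416/2.091263 ≈ 0.215.

α ≈ 0.215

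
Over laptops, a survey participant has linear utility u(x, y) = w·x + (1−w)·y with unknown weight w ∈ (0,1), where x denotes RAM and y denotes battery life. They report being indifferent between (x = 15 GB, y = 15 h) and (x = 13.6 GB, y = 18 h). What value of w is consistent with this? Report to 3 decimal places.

u(15,15) = u(13.6,18) means w·15 + (1−w)·15 = w·13.6 + (1−w)·18.
w·(15−13.6) = (1−w)·(18−15), i.e. w·1.4 = (1−w)·3.
So w/(1−w) = 3/1.4 = 2.1429, giving w = 3/(1.4+3) = 0.682.

w = 0.682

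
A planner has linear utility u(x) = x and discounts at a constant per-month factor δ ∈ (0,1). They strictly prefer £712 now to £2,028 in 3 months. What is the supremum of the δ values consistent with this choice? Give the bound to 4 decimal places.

The preference means 712 > δ^3·2028.
So δ^3 < 712/2028 = 0.35108; taking the cube root of both positive sides preserves the inequality.
δ < 0.35108^(1/3) = 0.7055.

δ < 0.7055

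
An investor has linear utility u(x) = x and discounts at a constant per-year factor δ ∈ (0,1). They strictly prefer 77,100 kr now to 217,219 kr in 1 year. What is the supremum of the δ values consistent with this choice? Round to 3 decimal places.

The preference means 77100 > δ·217219.
Dividing through by 217219 gives δ < 0.35494.

δ < 0.355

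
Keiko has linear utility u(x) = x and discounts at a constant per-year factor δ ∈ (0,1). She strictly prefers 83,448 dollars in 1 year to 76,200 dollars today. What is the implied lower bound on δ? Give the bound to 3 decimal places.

Under u(x) = x this choice says 76200 < δ·83448.
Dividing through by 83448 gives δ > 0.91314.

δ > 0.913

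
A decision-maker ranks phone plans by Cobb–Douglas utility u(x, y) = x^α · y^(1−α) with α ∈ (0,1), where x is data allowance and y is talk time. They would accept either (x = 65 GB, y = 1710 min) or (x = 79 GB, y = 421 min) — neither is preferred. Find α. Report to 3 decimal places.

α ≈ 0.878

Set the two utilities equal: 65^α·1710^(1−α) = 79^α·421^(1−α).
Rearrange to (65/79)^α = (421/1710)^(1−α) and take logs: α·-0.195061 = (1−α)·-1.401616.
So α/(1−α) = (-1.401616)/(-0.195061) = 7.185527, and α = 7.185527/8.185527 ≈ 0.878.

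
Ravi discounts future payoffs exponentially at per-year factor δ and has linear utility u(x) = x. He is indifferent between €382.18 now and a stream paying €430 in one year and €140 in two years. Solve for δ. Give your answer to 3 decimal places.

The stream is worth 430δ + 140δ² today, so 430δ + 140δ² = 382.18.
So 140δ² + 430δ − 382.18 = 0.
By the quadratic formula (taking the positive root), δ = (−430 + √398920.80) / 280 ≈ 0.720.

δ ≈ 0.720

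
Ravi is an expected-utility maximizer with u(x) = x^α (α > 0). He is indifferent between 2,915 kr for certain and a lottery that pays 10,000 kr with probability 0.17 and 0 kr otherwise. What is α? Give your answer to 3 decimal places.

Since u(0) = 0, the lottery's EU is 0.17·10000^α.
Indifference: 2915^α = 0.17·10000^α, so (2915/10000)^α = 0.17.
α = ln(0.17) / ln(2915/10000) = -1.771957/-1.232715 ≈ 1.437.

α ≈ 1.437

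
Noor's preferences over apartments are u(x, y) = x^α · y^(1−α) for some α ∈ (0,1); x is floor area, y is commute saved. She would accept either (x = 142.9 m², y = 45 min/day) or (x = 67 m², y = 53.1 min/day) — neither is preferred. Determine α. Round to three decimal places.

Indifference: 142.9^α · 45^(1−α) = 67^α · 53.1^(1−α).
Taking logs: α·ln 142.9 + (1−α)·ln 45 = α·ln 67 + (1−α)·ln 53.1, i.e. α·0.757452 = (1−α)·0.165514.
Thus α·(0.922966) = 0.165514, so α = 0.165514/0.922966 ≈ 0.179.

α ≈ 0.179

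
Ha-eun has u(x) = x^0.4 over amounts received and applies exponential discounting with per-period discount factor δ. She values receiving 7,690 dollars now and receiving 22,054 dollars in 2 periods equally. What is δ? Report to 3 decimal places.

Indifference means u(7690) = δ^2 · u(22054), so δ^2 = u(7690)/u(22054).
With u(x) = x^0.4: δ^2 = 7690^0.4/22054^0.4 = (7690/22054)^0.4 = 0.65611.
Hence δ = (0.65611)^(1/2) = 0.81001.

δ ≈ 0.810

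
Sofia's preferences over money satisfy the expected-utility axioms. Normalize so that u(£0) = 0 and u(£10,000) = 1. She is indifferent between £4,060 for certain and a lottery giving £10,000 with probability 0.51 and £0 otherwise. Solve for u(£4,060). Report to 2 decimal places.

0.51

u(£4,060) equals the lottery's expected utility: 0.51·1 + 0.49·0 = 0.51.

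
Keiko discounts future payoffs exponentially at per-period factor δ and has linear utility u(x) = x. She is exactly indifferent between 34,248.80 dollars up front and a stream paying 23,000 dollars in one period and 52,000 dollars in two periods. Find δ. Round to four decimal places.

Equating present values: 34248.80 = 23000δ + 52000δ².
That is, 52000δ² + 23000δ − 34248.80 = 0, a quadratic in δ.
By the quadratic formula (taking the positive root), δ = (−23000 + √7652750400.00) / 104000 ≈ 0.6200.

δ ≈ 0.6200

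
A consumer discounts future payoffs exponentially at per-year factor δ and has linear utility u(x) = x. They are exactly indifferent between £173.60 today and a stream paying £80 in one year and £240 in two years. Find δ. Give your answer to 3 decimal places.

The stream is worth 80δ + 240δ² today, so 80δ + 240δ² = 173.60.
Rearranged: 240δ² + 80δ − 173.60 = 0.
The positive root is δ = [−80 + √(80² + 4·240·173.60)] / (2·240) = (−80 + 416.000)/480 ≈ 0.700.

δ ≈ 0.700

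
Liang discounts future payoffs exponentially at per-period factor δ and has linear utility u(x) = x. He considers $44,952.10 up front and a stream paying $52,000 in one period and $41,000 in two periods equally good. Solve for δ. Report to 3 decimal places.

δ ≈ 0.590

The stream is worth 52000δ + 41000δ² today, so 52000δ + 41000δ² = 44952.10.
Rearranged: 41000δ² + 52000δ − 44952.10 = 0.
The positive root is δ = [−52000 + √(52000² + 4·41000·44952.10)] / (2·41000) = (−52000 + 100380.000)/82000 ≈ 0.590.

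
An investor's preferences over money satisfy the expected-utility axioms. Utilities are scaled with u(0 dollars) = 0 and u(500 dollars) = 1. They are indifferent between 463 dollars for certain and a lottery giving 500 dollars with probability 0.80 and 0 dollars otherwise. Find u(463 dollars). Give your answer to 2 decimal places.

0.80

u(463 dollars) equals the lottery's expected utility: 0.80·1 + 0.20·0 = 0.80.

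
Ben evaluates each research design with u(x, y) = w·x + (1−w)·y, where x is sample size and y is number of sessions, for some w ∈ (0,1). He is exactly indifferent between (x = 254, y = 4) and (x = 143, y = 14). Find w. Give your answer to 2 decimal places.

w = 0.08

u(254,4) = u(143,14) means w·254 + (1−w)·4 = w·143 + (1−w)·14.
Collecting terms: w·111 = (1−w)·10.
The marginal rate of substitution is 10/111, so w = 10/(111+10) = 0.08.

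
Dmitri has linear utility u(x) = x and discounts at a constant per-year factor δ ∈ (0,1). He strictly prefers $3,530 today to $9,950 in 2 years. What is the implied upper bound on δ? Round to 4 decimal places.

δ < 0.5956

Comparing present values: 3530 > δ^2·9950.
So δ^2 < 3530/9950 = 0.35477; taking the square root of both positive sides preserves the inequality.
δ < (3530/9950)^(1/2) ≈ 0.5956.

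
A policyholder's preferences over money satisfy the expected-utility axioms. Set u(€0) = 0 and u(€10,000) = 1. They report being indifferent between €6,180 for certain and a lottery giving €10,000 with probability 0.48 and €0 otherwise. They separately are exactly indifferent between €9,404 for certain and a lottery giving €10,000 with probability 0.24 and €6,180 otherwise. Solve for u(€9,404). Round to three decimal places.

From the first indifference, u(€6,180) = 0.48·u(€10,000) + 0.52·u(€0) = 0.48·1 + 0.52·0 = 0.48.
Chaining: u(€9,404) = 0.24·1.00 + 0.76·0.48 = 0.6048.

0.605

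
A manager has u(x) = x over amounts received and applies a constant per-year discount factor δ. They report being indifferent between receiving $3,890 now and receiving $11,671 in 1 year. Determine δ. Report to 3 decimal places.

δ ≈ 0.333

The payoff in 1 year is discounted by δ, so u(3890) = δ·u(11671) and δ = u(3890)/u(11671).
With u(x) = x: δ = 3890/11671 = 0.33330.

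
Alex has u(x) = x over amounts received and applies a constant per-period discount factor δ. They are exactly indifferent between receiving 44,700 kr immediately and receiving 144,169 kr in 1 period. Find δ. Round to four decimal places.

The payoff in 1 period is discounted by δ, so u(44700) = δ·u(144169) and δ = u(44700)/u(144169).
With u(x) = x: δ = 44700/144169 = 0.31005.

δ ≈ 0.3101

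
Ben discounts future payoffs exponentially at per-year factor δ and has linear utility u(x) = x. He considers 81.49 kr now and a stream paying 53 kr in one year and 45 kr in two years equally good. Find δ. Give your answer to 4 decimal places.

Equating present values: 81.49 = 53δ + 45δ².
That is, 45δ² + 53δ − 81.49 = 0, a quadratic in δ.
δ = (−53 + √(53² + 4·45·81.49)) / (2·45) = (−53 + √17477.20) / 90 ≈ 0.8800.

δ ≈ 0.8800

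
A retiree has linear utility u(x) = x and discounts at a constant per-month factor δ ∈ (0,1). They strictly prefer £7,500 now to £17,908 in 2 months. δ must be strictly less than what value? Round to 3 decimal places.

Comparing present values: 7500 > δ^2·17908.
So δ^2 < 7500/17908 = 0.41881; taking the square root of both positive sides preserves the inequality.
δ < (7500/17908)^(1/2) ≈ 0.647.

δ < 0.647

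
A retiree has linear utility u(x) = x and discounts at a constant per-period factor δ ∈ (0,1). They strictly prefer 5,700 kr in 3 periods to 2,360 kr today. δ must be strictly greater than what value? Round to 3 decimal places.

δ > 0.745

Comparing present values: 2360 < δ^3·5700.
Dividing by 5700: δ^3 > 0.41404. Both sides are positive, so the cube root keeps the direction.
δ > (2360/5700)^(1/3) ≈ 0.745.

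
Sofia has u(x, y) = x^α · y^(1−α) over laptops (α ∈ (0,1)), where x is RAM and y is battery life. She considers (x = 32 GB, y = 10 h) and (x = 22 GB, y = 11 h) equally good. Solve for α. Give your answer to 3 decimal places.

α ≈ 0.203

Indifference: 32^α · 10^(1−α) = 22^α · 11^(1−α).
Rearrange to (32/22)^α = (11/10)^(1−α) and take logs: α·0.374693 = (1−α)·0.095310.
So α/(1−α) = (0.095310)/(0.374693) = 0.254368, and α = 0.254368/1.254368 ≈ 0.203.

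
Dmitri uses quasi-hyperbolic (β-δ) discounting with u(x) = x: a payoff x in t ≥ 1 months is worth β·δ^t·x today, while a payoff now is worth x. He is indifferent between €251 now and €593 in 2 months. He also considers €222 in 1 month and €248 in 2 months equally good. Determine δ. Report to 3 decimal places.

δ ≈ 0.895

The second indifference involves only future payoffs, so β cancels: β·δ^1·222 = β·δ^2·248, giving δ = 222/248 = 0.89516.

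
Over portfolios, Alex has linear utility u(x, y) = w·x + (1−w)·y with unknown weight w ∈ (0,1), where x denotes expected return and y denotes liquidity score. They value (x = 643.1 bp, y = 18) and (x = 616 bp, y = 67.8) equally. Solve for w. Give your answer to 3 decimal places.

u(643.1,18) = u(616,67.8) means w·643.1 + (1−w)·18 = w·616 + (1−w)·67.8.
Rearranging, 27.1·w − 49.8·(1−w) = 0.
So w/(1−w) = 49.8/27.1 = 1.8376, giving w = 49.8/(27.1+49.8) = 0.648.

w = 0.648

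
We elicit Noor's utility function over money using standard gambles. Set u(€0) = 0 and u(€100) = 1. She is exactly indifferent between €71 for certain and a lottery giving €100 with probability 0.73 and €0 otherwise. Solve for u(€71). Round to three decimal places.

u(€71) equals the lottery's expected utility: 0.73·1 + 0.27·0 = 0.73.

0.730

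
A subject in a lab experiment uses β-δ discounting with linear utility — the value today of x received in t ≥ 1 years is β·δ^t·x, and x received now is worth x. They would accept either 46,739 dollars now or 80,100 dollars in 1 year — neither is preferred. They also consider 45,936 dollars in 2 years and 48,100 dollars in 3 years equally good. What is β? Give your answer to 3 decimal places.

β ≈ 0.611

The second indifference involves only future payoffs, so β cancels: β·δ^2·45936 = β·δ^3·48100, giving δ = 45936/48100 = 0.95501.
Substituting δ into 46739 = β·δ·80100: β = 46739/(76496.333) ≈ 0.611.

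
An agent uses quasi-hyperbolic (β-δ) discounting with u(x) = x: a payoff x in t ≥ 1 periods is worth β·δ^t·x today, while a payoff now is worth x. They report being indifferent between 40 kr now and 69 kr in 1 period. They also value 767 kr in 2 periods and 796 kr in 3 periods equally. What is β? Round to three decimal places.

β ≈ 0.602

The second indifference involves only future payoffs, so β cancels: β·δ^2·767 = β·δ^3·796, giving δ = 767/796 = 0.96357.
Substituting δ into 40 = β·δ·69: β = 40/(66.486) ≈ 0.602.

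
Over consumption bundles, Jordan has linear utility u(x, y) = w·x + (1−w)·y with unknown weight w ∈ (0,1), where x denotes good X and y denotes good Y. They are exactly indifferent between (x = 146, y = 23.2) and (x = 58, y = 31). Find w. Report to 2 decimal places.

Indifference: w·146 + (1−w)·23.2 = w·58 + (1−w)·31.
Collecting terms: w·88 = (1−w)·7.8.
The marginal rate of substitution is 7.8/88, so w = 7.8/(88+7.8) = 0.08.

w = 0.08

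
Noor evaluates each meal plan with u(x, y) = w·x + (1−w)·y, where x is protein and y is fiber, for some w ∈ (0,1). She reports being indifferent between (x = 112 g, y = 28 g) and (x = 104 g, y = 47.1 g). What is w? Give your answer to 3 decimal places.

Indifference: w·112 + (1−w)·28 = w·104 + (1−w)·47.1.
w·(112−104) = (1−w)·(47.1−28), i.e. w·8 = (1−w)·19.1.
The marginal rate of substitution is 19.1/8, so w = 19.1/(8+19.1) = 0.705.

w = 0.705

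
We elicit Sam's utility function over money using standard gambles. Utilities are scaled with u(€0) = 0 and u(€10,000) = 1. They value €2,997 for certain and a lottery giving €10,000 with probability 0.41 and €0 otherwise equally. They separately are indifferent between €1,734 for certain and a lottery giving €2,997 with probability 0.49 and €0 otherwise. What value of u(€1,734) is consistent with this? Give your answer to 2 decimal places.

From the first indifference, u(€2,997) = 0.41·u(€10,000) + 0.59·u(€0) = 0.41·1 + 0.59·0 = 0.41.
Then u(€1,734) = 0.49·u(€2,997) + 0.51·u(€0) = 0.49·0.41 + 0.51·0.00 = 0.2009.

0.20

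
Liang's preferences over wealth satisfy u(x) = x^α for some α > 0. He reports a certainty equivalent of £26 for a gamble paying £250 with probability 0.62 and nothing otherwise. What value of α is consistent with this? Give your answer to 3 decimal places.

α ≈ 0.211

The lottery's expected utility is 0.62·u(250) + 0.38·u(0) = 0.62·250^α (since u(0) = 0 for α > 0).
Equating: 26^α = 0.62·250^α, i.e. 0.1040^α = 0.62.
Taking logs: α·ln(26/250) = ln(0.62), so α = -0.478036 / -2.263364 ≈ 0.211.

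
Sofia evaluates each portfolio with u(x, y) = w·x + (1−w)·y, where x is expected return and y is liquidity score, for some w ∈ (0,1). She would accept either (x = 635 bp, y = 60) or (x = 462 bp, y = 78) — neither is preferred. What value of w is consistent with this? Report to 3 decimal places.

w = 0.094

Indifference: w·635 + (1−w)·60 = w·462 + (1−w)·78.
Collecting terms: w·173 = (1−w)·18.
The marginal rate of substitution is 18/173, so w = 18/(173+18) = 0.094.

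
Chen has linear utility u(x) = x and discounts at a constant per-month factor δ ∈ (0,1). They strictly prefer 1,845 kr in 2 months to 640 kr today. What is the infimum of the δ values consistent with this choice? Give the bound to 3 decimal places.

δ > 0.589

The preference means 640 < δ^2·1845.
Dividing by 1845: δ^2 > 0.34688. Both sides are positive, so the square root keeps the direction.
δ > 0.34688^(1/2) = 0.589.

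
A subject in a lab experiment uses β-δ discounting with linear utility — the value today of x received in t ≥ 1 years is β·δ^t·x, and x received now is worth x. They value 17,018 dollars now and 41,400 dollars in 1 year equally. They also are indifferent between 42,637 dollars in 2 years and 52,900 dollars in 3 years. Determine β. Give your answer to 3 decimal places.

From the later pair, β·δ^2·42637 = β·δ^3·52900; dividing through, δ = 42637/52900 = 0.80599.
Now use the now-vs-future pair: 17018 = β·δ·41400 gives β = 17018/(0.80599·41400) ≈ 0.510.

β ≈ 0.510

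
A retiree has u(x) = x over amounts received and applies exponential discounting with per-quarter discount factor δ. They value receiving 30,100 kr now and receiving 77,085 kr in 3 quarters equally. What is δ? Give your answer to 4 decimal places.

Indifference means u(30100) = δ^3 · u(77085), so δ^3 = u(30100)/u(77085).
With u(x) = x: δ^3 = 30100/77085 = 0.39048.
Taking the cube root: δ = 0.39048^(1/3) ≈ 0.7309.

δ ≈ 0.7309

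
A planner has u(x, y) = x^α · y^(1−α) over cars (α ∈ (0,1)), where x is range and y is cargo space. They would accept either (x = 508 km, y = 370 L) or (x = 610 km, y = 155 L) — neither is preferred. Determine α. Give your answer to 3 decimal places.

α ≈ 0.826

Indifference: 508^α · 370^(1−α) = 610^α · 155^(1−α).
Taking logs: α·ln 508 + (1−α)·ln 370 = α·ln 610 + (1−α)·ln 155, i.e. α·-0.182978 = (1−α)·-0.870078.
With A = -0.182978 and B = -0.870078: α·A = (1−α)·B, so α = B/(A+B) = -0.870078/-1.053056 ≈ 0.826.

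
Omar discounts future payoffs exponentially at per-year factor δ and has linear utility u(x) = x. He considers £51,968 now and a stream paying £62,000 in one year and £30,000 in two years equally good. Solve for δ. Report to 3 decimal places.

δ ≈ 0.640

The stream is worth 62000δ + 30000δ² today, so 62000δ + 30000δ² = 51968.
Rearranged: 30000δ² + 62000δ − 51968 = 0.
δ = (−62000 + √(62000² + 4·30000·51968)) / (2·30000) = (−62000 + √10080160000.00) / 60000 ≈ 0.640.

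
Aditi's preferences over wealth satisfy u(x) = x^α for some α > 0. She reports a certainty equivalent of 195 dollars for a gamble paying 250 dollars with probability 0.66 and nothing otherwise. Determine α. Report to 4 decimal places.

The lottery's expected utility is 0.66·u(250) + 0.34·u(0) = 0.66·250^α (since u(0) = 0 for α > 0).
Equating: 195^α = 0.66·250^α, i.e. 0.7800^α = 0.66.
Taking logs: α·ln(195/250) = ln(0.66), so α = -0.4155154 / -0.2484614 ≈ 1.6724.

α ≈ 1.6724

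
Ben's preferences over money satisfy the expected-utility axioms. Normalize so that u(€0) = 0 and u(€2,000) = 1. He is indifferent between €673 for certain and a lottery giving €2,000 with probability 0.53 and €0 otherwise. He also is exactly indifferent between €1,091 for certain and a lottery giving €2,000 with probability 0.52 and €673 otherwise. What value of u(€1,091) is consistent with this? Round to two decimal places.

First, u(€673) = 0.53·u(€2,000) + 0.47·u(€0) = 0.53.
The second indifference gives u(€1,091) = 0.52·u(€2,000) + 0.48·u(€673) = 0.52·1.00 + 0.48·0.53 = 0.7744.

0.77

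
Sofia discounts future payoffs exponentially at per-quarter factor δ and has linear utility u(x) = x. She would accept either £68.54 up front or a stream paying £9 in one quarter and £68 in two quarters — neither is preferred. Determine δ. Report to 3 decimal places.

The stream is worth 9δ + 68δ² today, so 9δ + 68δ² = 68.54.
So 68δ² + 9δ − 68.54 = 0.
δ = (−9 + √(9² + 4·68·68.54)) / (2·68) = (−9 + √18723.88) / 136 ≈ 0.940.

δ ≈ 0.940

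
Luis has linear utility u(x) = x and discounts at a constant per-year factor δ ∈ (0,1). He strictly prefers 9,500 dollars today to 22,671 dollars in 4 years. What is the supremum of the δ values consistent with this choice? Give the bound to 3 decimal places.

δ < 0.805

Under u(x) = x this choice says 9500 > δ^4·22671.
So δ^4 < 9500/22671 = 0.41904; taking the 4th root of both positive sides preserves the inequality.
δ < 0.41904^(1/4) = 0.805.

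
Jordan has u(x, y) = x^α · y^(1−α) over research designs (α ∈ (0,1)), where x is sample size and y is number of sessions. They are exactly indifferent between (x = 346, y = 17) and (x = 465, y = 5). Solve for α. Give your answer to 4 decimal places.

α ≈ 0.8054

Set the two utilities equal: 346^α·17^(1−α) = 465^α·5^(1−α).
(346/465)^α = (5/17)^(1−α); take logs: α·ln(346/465) = (1−α)·ln(5/17), i.e. α·-0.2955986 = (1−α)·-1.2237754.
Thus α·(-1.5193740) = -1.2237754, so α = -1.2237754/-1.5193740 ≈ 0.8054.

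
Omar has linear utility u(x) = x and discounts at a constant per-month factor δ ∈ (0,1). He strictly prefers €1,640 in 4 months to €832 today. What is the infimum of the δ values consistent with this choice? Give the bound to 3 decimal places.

δ > 0.844

The preference means 832 < δ^4·1640.
So δ^4 > 832/1640 = 0.50732; taking the 4th root of both positive sides preserves the inequality.
δ > 0.50732^(1/4) = 0.844.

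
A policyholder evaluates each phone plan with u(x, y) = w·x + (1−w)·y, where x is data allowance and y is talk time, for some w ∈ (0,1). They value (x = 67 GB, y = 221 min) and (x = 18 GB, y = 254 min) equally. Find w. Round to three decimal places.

Equating utilities: w·67 + (1−w)·221 = w·18 + (1−w)·254.
Rearranging, 49·w − 33·(1−w) = 0.
The marginal rate of substitution is 33/49, so w = 33/(49+33) = 0.402.

w = 0.402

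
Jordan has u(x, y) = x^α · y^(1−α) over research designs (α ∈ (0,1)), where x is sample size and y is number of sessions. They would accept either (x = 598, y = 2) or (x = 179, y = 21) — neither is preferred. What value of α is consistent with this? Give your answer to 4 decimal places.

α ≈ 0.6609

Indifference: 598^α · 2^(1−α) = 179^α · 21^(1−α).
(598/179)^α = (21/2)^(1−α); take logs: α·ln(598/179) = (1−α)·ln(21/2), i.e. α·1.2062049 = (1−α)·2.3513753.
So α/(1−α) = (2.3513753)/(1.2062049) = 1.9493996, and α = 1.9493996/2.9493996 ≈ 0.6609.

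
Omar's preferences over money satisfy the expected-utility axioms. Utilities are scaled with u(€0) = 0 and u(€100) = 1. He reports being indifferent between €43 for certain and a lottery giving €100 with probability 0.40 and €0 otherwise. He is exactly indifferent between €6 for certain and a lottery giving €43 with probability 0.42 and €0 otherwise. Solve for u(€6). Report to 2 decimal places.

0.17

The first gamble pins u(€43): it must equal 0.40·1 + 0.60·0 = 0.40.
Then u(€6) = 0.42·u(€43) + 0.58·u(€0) = 0.42·0.40 + 0.58·0.00 = 0.1680.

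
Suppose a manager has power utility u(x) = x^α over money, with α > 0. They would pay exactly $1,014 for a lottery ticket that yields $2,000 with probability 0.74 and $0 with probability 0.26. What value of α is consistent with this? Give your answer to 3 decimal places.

Since u(0) = 0, the lottery's EU is 0.74·2000^α.
Indifference: 1014^α = 0.74·2000^α, so (1014/2000)^α = 0.74.
α = ln(0.74) / ln(1014/2000) = -0.301105/-0.679244 ≈ 0.443.

α ≈ 0.443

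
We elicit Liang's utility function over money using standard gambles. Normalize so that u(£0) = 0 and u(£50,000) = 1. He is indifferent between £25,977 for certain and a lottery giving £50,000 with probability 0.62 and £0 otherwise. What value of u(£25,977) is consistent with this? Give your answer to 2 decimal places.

The indifference gives u(£25,977) = 0.62·u(£50,000) + 0.38·u(£0) = 0.62·1 + 0.38·0 = 0.62.

0.62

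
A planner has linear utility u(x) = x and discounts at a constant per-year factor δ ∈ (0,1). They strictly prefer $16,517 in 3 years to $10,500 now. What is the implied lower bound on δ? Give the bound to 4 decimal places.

Under u(x) = x this choice says 10500 < δ^3·16517.
So δ^3 > 10500/16517 = 0.63571; taking the cube root of both positive sides preserves the inequality.
δ > (10500/16517)^(1/3) ≈ 0.8598.

δ > 0.8598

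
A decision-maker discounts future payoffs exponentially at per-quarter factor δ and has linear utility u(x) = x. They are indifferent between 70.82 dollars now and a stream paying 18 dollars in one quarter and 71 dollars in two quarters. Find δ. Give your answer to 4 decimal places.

δ ≈ 0.8800

The stream is worth 18δ + 71δ² today, so 18δ + 71δ² = 70.82.
Rearranged: 71δ² + 18δ − 70.82 = 0.
By the quadratic formula (taking the positive root), δ = (−18 + √20436.88) / 142 ≈ 0.8800.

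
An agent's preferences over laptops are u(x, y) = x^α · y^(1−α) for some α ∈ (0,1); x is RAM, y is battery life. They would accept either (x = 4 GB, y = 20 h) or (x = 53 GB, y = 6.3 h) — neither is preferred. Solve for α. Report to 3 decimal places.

Set the two utilities equal: 4^α·20^(1−α) = 53^α·6.3^(1−α).
Rearrange to (4/53)^α = (6.3/20)^(1−α) and take logs: α·-2.583998 = (1−α)·-1.155183.
With A = -2.583998 and B = -1.155183: α·A = (1−α)·B, so α = B/(A+B) = -1.155183/-3.739181 ≈ 0.309.

α ≈ 0.309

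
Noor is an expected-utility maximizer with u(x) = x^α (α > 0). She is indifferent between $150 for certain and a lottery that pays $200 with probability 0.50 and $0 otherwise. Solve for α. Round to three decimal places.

EU(lottery) = 0.50·200^α + 0.50·0 = 0.50·200^α.
Indifference: 150^α = 0.50·200^α, so (150/200)^α = 0.50.
α = ln(0.50) / ln(150/200) = -0.693147/-0.287682 ≈ 2.409.

α ≈ 2.409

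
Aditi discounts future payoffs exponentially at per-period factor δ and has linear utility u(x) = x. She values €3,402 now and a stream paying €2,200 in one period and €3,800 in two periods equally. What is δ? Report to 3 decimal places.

δ ≈ 0.700

Present value of the stream is 2200·δ + 3800·δ². Indifference gives 2200δ + 3800δ² = 3402.
So 3800δ² + 2200δ − 3402 = 0.
The positive root is δ = [−2200 + √(2200² + 4·3800·3402)] / (2·3800) = (−2200 + 7520.000)/7600 ≈ 0.700.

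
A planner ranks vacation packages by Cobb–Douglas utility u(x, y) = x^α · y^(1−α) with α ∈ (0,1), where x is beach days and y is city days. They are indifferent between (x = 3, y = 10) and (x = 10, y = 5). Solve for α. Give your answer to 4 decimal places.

Set the two utilities equal: 3^α·10^(1−α) = 10^α·5^(1−α).
(3/10)^α = (5/10)^(1−α); take logs: α·ln(3/10) = (1−α)·ln(5/10), i.e. α·-1.2039728 = (1−α)·-0.6931472.
Thus α·(-1.8971200) = -0.6931472, so α = -0.6931472/-1.8971200 ≈ 0.3654.

α ≈ 0.3654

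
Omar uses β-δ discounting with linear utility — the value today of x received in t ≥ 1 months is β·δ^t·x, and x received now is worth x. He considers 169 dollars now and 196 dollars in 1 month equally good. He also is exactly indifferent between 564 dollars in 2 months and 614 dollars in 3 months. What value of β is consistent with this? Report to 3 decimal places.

β ≈ 0.939

From the later pair, β·δ^2·564 = β·δ^3·614; dividing through, δ = 564/614 = 0.91857.
The first indifference: 169 = β·δ·196, so β = 169/(δ·196) = 169/(0.91857·196) ≈ 0.939.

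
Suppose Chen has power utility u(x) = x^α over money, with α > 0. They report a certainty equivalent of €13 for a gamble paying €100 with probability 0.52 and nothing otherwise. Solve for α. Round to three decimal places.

The lottery's expected utility is 0.52·u(100) + 0.48·u(0) = 0.52·100^α (since u(0) = 0 for α > 0).
Equating: 13^α = 0.52·100^α, i.e. 0.1300^α = 0.52.
α = ln(0.52) / ln(13/100) = -0.653926/-2.040221 ≈ 0.321.

α ≈ 0.321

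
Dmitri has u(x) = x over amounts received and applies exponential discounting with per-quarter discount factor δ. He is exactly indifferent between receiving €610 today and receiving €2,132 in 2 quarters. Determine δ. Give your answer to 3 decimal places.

δ ≈ 0.535

The payoff in 2 quarters is discounted by δ^2, so u(610) = δ^2·u(2132) and δ^2 = u(610)/u(2132).
With u(x) = x: δ^2 = 610/2132 = 0.28612.
So δ = 0.28612^(1/2) ≈ 0.535.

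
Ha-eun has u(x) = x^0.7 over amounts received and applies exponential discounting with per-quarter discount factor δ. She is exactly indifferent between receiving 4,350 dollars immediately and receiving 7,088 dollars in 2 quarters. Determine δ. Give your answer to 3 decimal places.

Equating discounted utilities: u(4350) = δ^2·u(7088) ⇒ δ^2 = u(4350)/u(7088).
Since u(x) = x^0.7, δ^2 = (4350/7088)^0.7 = 0.61371^0.7 = 0.71052.
Hence δ = (0.71052)^(1/2) = 0.84292.

δ ≈ 0.843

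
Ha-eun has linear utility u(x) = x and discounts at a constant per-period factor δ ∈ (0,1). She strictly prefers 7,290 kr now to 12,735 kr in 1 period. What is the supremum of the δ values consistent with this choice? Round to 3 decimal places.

The preference means 7290 > δ·12735.
Dividing through by 12735 gives δ < 0.57244.

δ < 0.572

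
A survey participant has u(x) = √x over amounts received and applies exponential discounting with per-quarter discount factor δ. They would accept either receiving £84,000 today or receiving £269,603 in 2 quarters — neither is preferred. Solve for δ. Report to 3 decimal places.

δ ≈ 0.747

The payoff in 2 quarters is discounted by δ^2, so u(84000) = δ^2·u(269603) and δ^2 = u(84000)/u(269603).
Since u(x) = √x, δ^2 = √(84000/269603) = 0.55818.
Taking the square root: δ = 0.55818^(1/2) ≈ 0.747.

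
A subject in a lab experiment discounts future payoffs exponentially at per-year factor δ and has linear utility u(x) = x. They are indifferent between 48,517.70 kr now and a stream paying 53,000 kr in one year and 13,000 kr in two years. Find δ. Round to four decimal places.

δ ≈ 0.7700

The stream is worth 53000δ + 13000δ² today, so 53000δ + 13000δ² = 48517.70.
That is, 13000δ² + 53000δ − 48517.70 = 0, a quadratic in δ.
The positive root is δ = [−53000 + √(53000² + 4·13000·48517.70)] / (2·13000) = (−53000 + 73020.000)/26000 ≈ 0.7700.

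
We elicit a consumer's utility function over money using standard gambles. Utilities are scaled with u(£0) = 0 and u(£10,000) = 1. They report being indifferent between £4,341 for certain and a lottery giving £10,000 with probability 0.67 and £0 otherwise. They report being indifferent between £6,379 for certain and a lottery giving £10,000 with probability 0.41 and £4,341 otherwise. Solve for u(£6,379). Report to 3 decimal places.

0.805

From the first indifference, u(£4,341) = 0.67·u(£10,000) + 0.33·u(£0) = 0.67·1 + 0.33·0 = 0.67.
The second indifference gives u(£6,379) = 0.41·u(£10,000) + 0.59·u(£4,341) = 0.41·1.00 + 0.59·0.67 = 0.8053.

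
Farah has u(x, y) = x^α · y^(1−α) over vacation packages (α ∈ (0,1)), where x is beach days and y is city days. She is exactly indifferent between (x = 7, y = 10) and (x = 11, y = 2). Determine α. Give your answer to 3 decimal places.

α ≈ 0.781

Set the two utilities equal: 7^α·10^(1−α) = 11^α·2^(1−α).
(7/11)^α = (2/10)^(1−α); take logs: α·ln(7/11) = (1−α)·ln(2/10), i.e. α·-0.451985 = (1−α)·-1.609438.
So α/(1−α) = (-1.609438)/(-0.451985) = 3.560822, and α = 3.560822/4.560822 ≈ 0.781.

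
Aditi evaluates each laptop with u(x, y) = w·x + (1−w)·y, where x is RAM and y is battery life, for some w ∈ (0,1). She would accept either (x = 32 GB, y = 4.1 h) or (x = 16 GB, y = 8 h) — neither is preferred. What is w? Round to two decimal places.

u(32,4.1) = u(16,8) means w·32 + (1−w)·4.1 = w·16 + (1−w)·8.
Collecting terms: w·16 = (1−w)·3.9.
So w/(1−w) = 3.9/16 = 0.2438, giving w = 3.9/(16+3.9) = 0.20.

w = 0.20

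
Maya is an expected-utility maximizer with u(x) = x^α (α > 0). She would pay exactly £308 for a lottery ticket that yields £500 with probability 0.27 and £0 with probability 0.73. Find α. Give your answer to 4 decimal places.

The lottery's expected utility is 0.27·u(500) + 0.73·u(0) = 0.27·500^α (since u(0) = 0 for α > 0).
Indifference: 308^α = 0.27·500^α, so (308/500)^α = 0.27.
α = ln(0.27) / ln(308/500) = -1.3093333/-0.4845083 ≈ 2.7024.

α ≈ 2.7024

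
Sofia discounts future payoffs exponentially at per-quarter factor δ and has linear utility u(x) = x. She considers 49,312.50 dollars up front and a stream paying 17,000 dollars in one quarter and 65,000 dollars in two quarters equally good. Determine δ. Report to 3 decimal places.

δ ≈ 0.750

Equating present values: 49312.50 = 17000δ + 65000δ².
That is, 65000δ² + 17000δ − 49312.50 = 0, a quadratic in δ.
δ = (−17000 + √(17000² + 4·65000·49312.50)) / (2·65000) = (−17000 + √13110250000.00) / 130000 ≈ 0.750.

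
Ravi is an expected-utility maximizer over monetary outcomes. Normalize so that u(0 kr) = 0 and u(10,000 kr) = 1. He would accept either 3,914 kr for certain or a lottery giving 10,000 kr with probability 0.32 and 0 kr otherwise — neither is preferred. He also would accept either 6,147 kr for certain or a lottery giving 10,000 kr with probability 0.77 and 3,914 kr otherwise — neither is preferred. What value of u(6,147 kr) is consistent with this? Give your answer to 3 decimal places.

First, u(3,914 kr) = 0.32·u(10,000 kr) + 0.68·u(0 kr) = 0.32.
Chaining: u(6,147 kr) = 0.77·1.00 + 0.23·0.32 = 0.8436.

0.844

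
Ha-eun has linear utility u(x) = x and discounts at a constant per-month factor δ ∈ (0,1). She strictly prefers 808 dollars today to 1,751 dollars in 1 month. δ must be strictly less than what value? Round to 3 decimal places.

Under u(x) = x this choice says 808 > δ·1751.
Dividing through by 1751 gives δ < 0.46145.

δ < 0.461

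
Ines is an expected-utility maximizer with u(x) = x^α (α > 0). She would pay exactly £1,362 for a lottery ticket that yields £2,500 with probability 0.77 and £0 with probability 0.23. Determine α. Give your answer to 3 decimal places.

EU(lottery) = 0.77·2500^α + 0.23·0 = 0.77·2500^α.
Equating: 1362^α = 0.77·2500^α, i.e. 0.5448^α = 0.77.
Take logs: α = ln 0.77 / ln(1362/2500) ≈ 0.43035.

α ≈ 0.430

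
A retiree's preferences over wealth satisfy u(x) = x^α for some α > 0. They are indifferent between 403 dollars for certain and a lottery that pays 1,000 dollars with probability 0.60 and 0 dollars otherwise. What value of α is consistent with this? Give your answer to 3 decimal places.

The lottery's expected utility is 0.60·u(1000) + 0.40·u(0) = 0.60·1000^α (since u(0) = 0 for α > 0).
Indifference: 403^α = 0.60·1000^α, so (403/1000)^α = 0.60.
Take logs: α = ln 0.60 / ln(403/1000) ≈ 0.56208.

α ≈ 0.562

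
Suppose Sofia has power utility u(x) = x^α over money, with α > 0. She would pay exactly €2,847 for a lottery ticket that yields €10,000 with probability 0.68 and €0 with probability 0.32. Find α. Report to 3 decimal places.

The lottery's expected utility is 0.68·u(10000) + 0.32·u(0) = 0.68·10000^α (since u(0) = 0 for α > 0).
Indifference: 2847^α = 0.68·10000^α, so (2847/10000)^α = 0.68.
Taking logs: α·ln(2847/10000) = ln(0.68), so α = -0.385662 / -1.256319 ≈ 0.307.

α ≈ 0.307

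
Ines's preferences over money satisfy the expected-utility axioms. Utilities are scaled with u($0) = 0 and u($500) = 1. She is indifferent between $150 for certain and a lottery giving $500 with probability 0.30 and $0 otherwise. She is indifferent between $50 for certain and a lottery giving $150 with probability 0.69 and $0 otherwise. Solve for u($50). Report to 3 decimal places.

First, u($150) = 0.30·u($500) + 0.70·u($0) = 0.30.
Then u($50) = 0.69·u($150) + 0.31·u($0) = 0.69·0.30 + 0.31·0.00 = 0.2070.

0.207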